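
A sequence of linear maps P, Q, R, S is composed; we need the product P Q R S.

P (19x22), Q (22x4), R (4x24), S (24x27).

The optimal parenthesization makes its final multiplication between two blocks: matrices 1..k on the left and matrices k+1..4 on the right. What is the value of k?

Adjacent pairs: PQ = 19·22·4 = 1672; QR = 22·4·24 = 2112; RS = 4·24·27 = 2592.
Length 3: P..R: k=1: 0+2112+19·22·24=12144; k=2: 1672+0+19·4·24=3496 → min 3496 | Q..S: k=2: 0+2592+22·4·27=4968; k=3: 2112+0+22·24·27=16368 → min 4968.
Top-level splits: k=1: (P..P)·(Q..S) → 0+4968+19·22·27 = 16254; k=2: (P..Q)·(R..S) → 1672+2592+19·4·27 = 6316; k=3: (P..R)·(S..S) → 3496+0+19·24·27 = 15808.
Best split is after Q, i.e. k = 2.

2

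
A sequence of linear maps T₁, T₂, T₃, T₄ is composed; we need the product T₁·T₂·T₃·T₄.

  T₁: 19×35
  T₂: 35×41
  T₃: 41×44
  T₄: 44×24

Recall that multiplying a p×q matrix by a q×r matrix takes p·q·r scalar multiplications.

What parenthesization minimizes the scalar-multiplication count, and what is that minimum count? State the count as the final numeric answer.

Adjacent pairs: T₁T₂ = 19·35·41 = 27265; T₂T₃ = 35·41·44 = 63140; T₃T₄ = 41·44·24 = 43296.
Length 3: T₁..T₃: k=1: 0+63140+19·35·44=92400; k=2: 27265+0+19·41·44=61541 → min 61541 | T₂..T₄: k=2: 0+43296+35·41·24=77736; k=3: 63140+0+35·44·24=100100 → min 77736.
Length 4: T₁..T₄: k=1: 0+77736+19·35·24=93696; k=2: 27265+43296+19·41·24=89257; k=3: 61541+0+19·44·24=81605 → min 81605.
Optimal parenthesization: (((T₁·T₂)·T₃)·T₄) with cost 81605.

81605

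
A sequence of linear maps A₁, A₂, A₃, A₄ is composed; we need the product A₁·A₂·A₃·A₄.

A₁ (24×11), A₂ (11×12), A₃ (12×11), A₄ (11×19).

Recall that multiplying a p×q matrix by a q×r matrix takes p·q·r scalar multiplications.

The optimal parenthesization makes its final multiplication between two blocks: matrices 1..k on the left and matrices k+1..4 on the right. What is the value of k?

1

Adjacent pairs: A₁A₂ = 24·11·12 = 3168; A₂A₃ = 11·12·11 = 1452; A₃A₄ = 12·11·19 = 2508.
Length 3: A₁..A₃: k=1: 0+1452+24·11·11=4356; k=2: 3168+0+24·12·11=6336 → min 4356 | A₂..A₄: k=2: 0+2508+11·12·19=5016; k=3: 1452+0+11·11·19=3751 → min 3751.
Top-level splits: k=1: (A₁..A₁)·(A₂..A₄) → 0+3751+24·11·19 = 8767; k=2: (A₁..A₂)·(A₃..A₄) → 3168+2508+24·12·19 = 11148; k=3: (A₁..A₃)·(A₄..A₄) → 4356+0+24·11·19 = 9372.
Best split is after A₁, i.e. k = 1.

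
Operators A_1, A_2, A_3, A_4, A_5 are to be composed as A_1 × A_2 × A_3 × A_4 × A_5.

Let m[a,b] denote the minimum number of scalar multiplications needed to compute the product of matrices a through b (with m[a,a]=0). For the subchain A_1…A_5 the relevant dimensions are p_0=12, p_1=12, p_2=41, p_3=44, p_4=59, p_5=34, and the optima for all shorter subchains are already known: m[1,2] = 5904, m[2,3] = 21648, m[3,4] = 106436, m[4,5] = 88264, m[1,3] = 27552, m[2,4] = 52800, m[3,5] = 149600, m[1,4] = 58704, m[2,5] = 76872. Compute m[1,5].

81768

m[1,5] = min over k∈[1,4] of m[1,k]+m[k+1,5]+p_{0}·p_k·p_{5}.
k=1: 0 + 76872 + 12·12·34 = 81768; k=2: 5904 + 149600 + 12·41·34 = 172232; k=3: 27552 + 88264 + 12·44·34 = 133768; k=4: 58704 + 0 + 12·59·34 = 82776.
Minimum: 81768 at k=1.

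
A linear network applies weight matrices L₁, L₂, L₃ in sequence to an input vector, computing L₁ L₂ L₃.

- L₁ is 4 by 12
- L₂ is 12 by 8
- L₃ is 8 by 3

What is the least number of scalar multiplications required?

432

Order (L₁ (L₂ L₃)): (L₂ L₃): 12×8 by 8×3 → 12×3, cost 12·8·3 = 288; (L₁ (L₂ L₃)): 4×12 by 12×3 → 4×3, cost 4·12·3 = 144; cumulative 432. Total 432.
Order ((L₁ L₂) L₃): (L₁ L₂): 4×12 by 12×8 → 4×8, cost 4·12·8 = 384; ((L₁ L₂) L₃): 4×8 by 8×3 → 4×3, cost 4·8·3 = 96; cumulative 480. Total 480.
Minimum: 432.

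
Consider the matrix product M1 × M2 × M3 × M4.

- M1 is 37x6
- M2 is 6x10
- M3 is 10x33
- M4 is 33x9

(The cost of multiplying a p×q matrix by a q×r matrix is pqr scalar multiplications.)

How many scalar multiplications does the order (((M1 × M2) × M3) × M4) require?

(M1 × M2): 37×6 by 6×10 → 37×10, cost 37·6·10 = 2220
((M1 × M2) × M3): 37×10 by 10×33 → 37×33, cost 37·10·33 = 12210; cumulative 14430
(((M1 × M2) × M3) × M4): 37×33 by 33×9 → 37×9, cost 37·33·9 = 10989; cumulative 25419
Total: 25419 scalar multiplications.

25419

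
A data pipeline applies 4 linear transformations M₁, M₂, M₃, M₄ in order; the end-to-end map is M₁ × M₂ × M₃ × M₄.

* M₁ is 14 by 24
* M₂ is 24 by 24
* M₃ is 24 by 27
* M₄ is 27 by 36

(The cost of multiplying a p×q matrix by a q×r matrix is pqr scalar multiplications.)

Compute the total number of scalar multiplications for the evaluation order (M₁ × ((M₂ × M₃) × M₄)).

50976

(M₂ × M₃): 24×24 by 24×27 → 24×27, cost 24·24·27 = 15552
((M₂ × M₃) × M₄): 24×27 by 27×36 → 24×36, cost 24·27·36 = 23328; cumulative 38880
(M₁ × ((M₂ × M₃) × M₄)): 14×24 by 24×36 → 14×36, cost 14·24·36 = 12096; cumulative 50976
Total: 50976 scalar multiplications.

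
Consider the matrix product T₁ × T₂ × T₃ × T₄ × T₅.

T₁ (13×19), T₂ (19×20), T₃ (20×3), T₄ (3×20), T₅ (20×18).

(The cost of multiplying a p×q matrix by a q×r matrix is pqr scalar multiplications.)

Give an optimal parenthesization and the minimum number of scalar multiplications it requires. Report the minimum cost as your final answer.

Adjacent pairs: T₁T₂ = 13·19·20 = 4940; T₂T₃ = 19·20·3 = 1140; T₃T₄ = 20·3·20 = 1200; T₄T₅ = 3·20·18 = 1080.
Length 3: T₁..T₃: k=1: 0+1140+13·19·3=1881; k=2: 4940+0+13·20·3=5720 → min 1881 | T₂..T₄: k=2: 0+1200+19·20·20=8800; k=3: 1140+0+19·3·20=2280 → min 2280 | T₃..T₅: k=3: 0+1080+20·3·18=2160; k=4: 1200+0+20·20·18=8400 → min 2160.
Length 4: T₁..T₄: k=1: 0+2280+13·19·20=7220; k=2: 4940+1200+13·20·20=11340; k=3: 1881+0+13·3·20=2661 → min 2661 | T₂..T₅: k=2: 0+2160+19·20·18=9000; k=3: 1140+1080+19·3·18=3246; k=4: 2280+0+19·20·18=9120 → min 3246.
Length 5: T₁..T₅: k=1: 0+3246+13·19·18=7692; k=2: 4940+2160+13·20·18=11780; k=3: 1881+1080+13·3·18=3663; k=4: 2661+0+13·20·18=7341 → min 3663.
Optimal parenthesization: ((T₁ × (T₂ × T₃)) × (T₄ × T₅)) with cost 3663.

3663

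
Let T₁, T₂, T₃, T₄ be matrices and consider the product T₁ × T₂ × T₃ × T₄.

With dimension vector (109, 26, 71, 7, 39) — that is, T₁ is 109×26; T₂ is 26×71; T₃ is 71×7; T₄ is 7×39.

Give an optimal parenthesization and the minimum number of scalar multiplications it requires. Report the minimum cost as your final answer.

62517

Adjacent pairs: T₁T₂ = 109·26·71 = 201214; T₂T₃ = 26·71·7 = 12922; T₃T₄ = 71·7·39 = 19383.
Length 3: T₁..T₃: k=1: 0+12922+109·26·7=32760; k=2: 201214+0+109·71·7=255387 → min 32760 | T₂..T₄: k=2: 0+19383+26·71·39=91377; k=3: 12922+0+26·7·39=20020 → min 20020.
Length 4: T₁..T₄: k=1: 0+20020+109·26·39=130546; k=2: 201214+19383+109·71·39=522418; k=3: 32760+0+109·7·39=62517 → min 62517.
Optimal parenthesization: ((T₁ × (T₂ × T₃)) × T₄) with cost 62517.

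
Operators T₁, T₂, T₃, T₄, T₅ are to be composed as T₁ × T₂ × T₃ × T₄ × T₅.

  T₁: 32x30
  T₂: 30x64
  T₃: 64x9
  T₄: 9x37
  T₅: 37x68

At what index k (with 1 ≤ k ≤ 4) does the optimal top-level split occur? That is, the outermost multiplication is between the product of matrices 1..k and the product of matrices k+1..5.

Adjacent pairs: T₁T₂ = 32·30·64 = 61440; T₂T₃ = 30·64·9 = 17280; T₃T₄ = 64·9·37 = 21312; T₄T₅ = 9·37·68 = 22644.
Length 3: T₁..T₃: k=1: 0+17280+32·30·9=25920; k=2: 61440+0+32·64·9=79872 → min 25920 | T₂..T₄: k=2: 0+21312+30·64·37=92352; k=3: 17280+0+30·9·37=27270 → min 27270 | T₃..T₅: k=3: 0+22644+64·9·68=61812; k=4: 21312+0+64·37·68=182336 → min 61812.
Length 4: T₁..T₄: k=1: 0+27270+32·30·37=62790; k=2: 61440+21312+32·64·37=158528; k=3: 25920+0+32·9·37=36576 → min 36576 | T₂..T₅: k=2: 0+61812+30·64·68=192372; k=3: 17280+22644+30·9·68=58284; k=4: 27270+0+30·37·68=102750 → min 58284.
Top-level splits: k=1: (T₁..T₁)·(T₂..T₅) → 0+58284+32·30·68 = 123564; k=2: (T₁..T₂)·(T₃..T₅) → 61440+61812+32·64·68 = 262516; k=3: (T₁..T₃)·(T₄..T₅) → 25920+22644+32·9·68 = 68148; k=4: (T₁..T₄)·(T₅..T₅) → 36576+0+32·37·68 = 117088.
Best split is after T₃, i.e. k = 3.

3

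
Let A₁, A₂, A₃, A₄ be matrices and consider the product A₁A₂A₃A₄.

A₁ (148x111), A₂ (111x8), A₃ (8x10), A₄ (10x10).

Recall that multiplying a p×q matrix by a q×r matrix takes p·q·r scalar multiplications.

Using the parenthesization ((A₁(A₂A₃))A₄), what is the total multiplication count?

(A₂A₃): 111×8 by 8×10 → 111×10, cost 111·8·10 = 8880
(A₁(A₂A₃)): 148×111 by 111×10 → 148×10, cost 148·111·10 = 164280; cumulative 173160
((A₁(A₂A₃))A₄): 148×10 by 10×10 → 148×10, cost 148·10·10 = 14800; cumulative 187960
Total: 187960 scalar multiplications.

187960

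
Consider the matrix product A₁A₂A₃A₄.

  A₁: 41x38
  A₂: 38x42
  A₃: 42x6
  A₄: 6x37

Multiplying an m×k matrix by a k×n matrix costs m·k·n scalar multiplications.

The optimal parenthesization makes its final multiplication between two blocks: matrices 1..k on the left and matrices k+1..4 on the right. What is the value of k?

3

Adjacent pairs: A₁A₂ = 41·38·42 = 65436; A₂A₃ = 38·42·6 = 9576; A₃A₄ = 42·6·37 = 9324.
Length 3: A₁..A₃: k=1: 0+9576+41·38·6=18924; k=2: 65436+0+41·42·6=75768 → min 18924 | A₂..A₄: k=2: 0+9324+38·42·37=68376; k=3: 9576+0+38·6·37=18012 → min 18012.
Top-level splits: k=1: (A₁..A₁)·(A₂..A₄) → 0+18012+41·38·37 = 75658; k=2: (A₁..A₂)·(A₃..A₄) → 65436+9324+41·42·37 = 138474; k=3: (A₁..A₃)·(A₄..A₄) → 18924+0+41·6·37 = 28026.
Best split is after A₃, i.e. k = 3.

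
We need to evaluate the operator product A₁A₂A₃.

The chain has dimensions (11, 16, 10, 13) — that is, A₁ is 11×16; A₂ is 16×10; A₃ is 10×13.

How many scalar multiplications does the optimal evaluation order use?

Order (A₁(A₂A₃)): (A₂A₃): 16×10 by 10×13 → 16×13, cost 16·10·13 = 2080; (A₁(A₂A₃)): 11×16 by 16×13 → 11×13, cost 11·16·13 = 2288; cumulative 4368. Total 4368.
Order ((A₁A₂)A₃): (A₁A₂): 11×16 by 16×10 → 11×10, cost 11·16·10 = 1760; ((A₁A₂)A₃): 11×10 by 10×13 → 11×13, cost 11·10·13 = 1430; cumulative 3190. Total 3190.
Minimum: 3190.

3190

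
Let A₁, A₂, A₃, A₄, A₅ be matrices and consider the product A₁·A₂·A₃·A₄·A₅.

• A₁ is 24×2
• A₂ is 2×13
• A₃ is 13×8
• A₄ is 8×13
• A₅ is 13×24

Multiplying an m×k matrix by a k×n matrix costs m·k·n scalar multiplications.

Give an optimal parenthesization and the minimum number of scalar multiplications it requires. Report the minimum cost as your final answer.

Adjacent pairs: A₁A₂ = 24·2·13 = 624; A₂A₃ = 2·13·8 = 208; A₃A₄ = 13·8·13 = 1352; A₄A₅ = 8·13·24 = 2496.
Length 3: A₁..A₃: k=1: 0+208+24·2·8=592; k=2: 624+0+24·13·8=3120 → min 592 | A₂..A₄: k=2: 0+1352+2·13·13=1690; k=3: 208+0+2·8·13=416 → min 416 | A₃..A₅: k=3: 0+2496+13·8·24=4992; k=4: 1352+0+13·13·24=5408 → min 4992.
Length 4: A₁..A₄: k=1: 0+416+24·2·13=1040; k=2: 624+1352+24·13·13=6032; k=3: 592+0+24·8·13=3088 → min 1040 | A₂..A₅: k=2: 0+4992+2·13·24=5616; k=3: 208+2496+2·8·24=3088; k=4: 416+0+2·13·24=1040 → min 1040.
Length 5: A₁..A₅: k=1: 0+1040+24·2·24=2192; k=2: 624+4992+24·13·24=13104; k=3: 592+2496+24·8·24=7696; k=4: 1040+0+24·13·24=8528 → min 2192.
Optimal parenthesization: (A₁·(((A₂·A₃)·A₄)·A₅)) with cost 2192.

2192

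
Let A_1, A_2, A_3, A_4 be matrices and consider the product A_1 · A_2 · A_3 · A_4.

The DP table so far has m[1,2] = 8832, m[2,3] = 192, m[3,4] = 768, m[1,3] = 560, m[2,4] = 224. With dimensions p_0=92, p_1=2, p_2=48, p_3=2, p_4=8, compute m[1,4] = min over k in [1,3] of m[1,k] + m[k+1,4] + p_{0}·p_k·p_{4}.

m[1,4] = min over k∈[1,3] of m[1,k]+m[k+1,4]+p_{0}·p_k·p_{4}.
k=1: 0 + 224 + 92·2·8 = 1696; k=2: 8832 + 768 + 92·48·8 = 44928; k=3: 560 + 0 + 92·2·8 = 2032.
Minimum: 1696 at k=1.

1696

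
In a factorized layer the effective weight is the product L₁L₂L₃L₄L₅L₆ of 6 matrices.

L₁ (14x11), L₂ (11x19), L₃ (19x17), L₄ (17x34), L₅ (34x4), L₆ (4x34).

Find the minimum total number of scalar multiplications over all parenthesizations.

6960

Adjacent pairs: L₁L₂ = 14·11·19 = 2926; L₂L₃ = 11·19·17 = 3553; L₃L₄ = 19·17·34 = 10982; L₄L₅ = 17·34·4 = 2312; L₅L₆ = 34·4·34 = 4624.
Length 3: L₁..L₃: k=1: 0+3553+14·11·17=6171; k=2: 2926+0+14·19·17=7448 → min 6171 | L₂..L₄: k=2: 0+10982+11·19·34=18088; k=3: 3553+0+11·17·34=9911 → min 9911 | L₃..L₅: k=3: 0+2312+19·17·4=3604; k=4: 10982+0+19·34·4=13566 → min 3604 | L₄..L₆: k=4: 0+4624+17·34·34=24276; k=5: 2312+0+17·4·34=4624 → min 4624.
Length 4: L₁..L₄: k=1: 0+9911+14·11·34=15147; k=2: 2926+10982+14·19·34=22952; k=3: 6171+0+14·17·34=14263 → min 14263 | L₂..L₅: k=2: 0+3604+11·19·4=4440; k=3: 3553+2312+11·17·4=6613; k=4: 9911+0+11·34·4=11407 → min 4440 | L₃..L₆: k=3: 0+4624+19·17·34=15606; k=4: 10982+4624+19·34·34=37570; k=5: 3604+0+19·4·34=6188 → min 6188.
Length 5: L₁..L₅: k=1: 0+4440+14·11·4=5056; k=2: 2926+3604+14·19·4=7594; k=3: 6171+2312+14·17·4=9435; k=4: 14263+0+14·34·4=16167 → min 5056 | L₂..L₆: k=2: 0+6188+11·19·34=13294; k=3: 3553+4624+11·17·34=14535; k=4: 9911+4624+11·34·34=27251; k=5: 4440+0+11·4·34=5936 → min 5936.
Length 6: L₁..L₆: k=1: 0+5936+14·11·34=11172; k=2: 2926+6188+14·19·34=18158; k=3: 6171+4624+14·17·34=18887; k=4: 14263+4624+14·34·34=35071; k=5: 5056+0+14·4·34=6960 → min 6960.
Optimal order: ((L₁(L₂(L₃(L₄L₅))))L₆) with cost 6960.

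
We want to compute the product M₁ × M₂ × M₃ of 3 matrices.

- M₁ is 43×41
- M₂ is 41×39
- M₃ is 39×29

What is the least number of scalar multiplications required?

Order (M₁ × (M₂ × M₃)): (M₂ × M₃): 41×39 by 39×29 → 41×29, cost 41·39·29 = 46371; (M₁ × (M₂ × M₃)): 43×41 by 41×29 → 43×29, cost 43·41·29 = 51127; cumulative 97498. Total 97498.
Order ((M₁ × M₂) × M₃): (M₁ × M₂): 43×41 by 41×39 → 43×39, cost 43·41·39 = 68757; ((M₁ × M₂) × M₃): 43×39 by 39×29 → 43×29, cost 43·39·29 = 48633; cumulative 117390. Total 117390.
Minimum: 97498.

97498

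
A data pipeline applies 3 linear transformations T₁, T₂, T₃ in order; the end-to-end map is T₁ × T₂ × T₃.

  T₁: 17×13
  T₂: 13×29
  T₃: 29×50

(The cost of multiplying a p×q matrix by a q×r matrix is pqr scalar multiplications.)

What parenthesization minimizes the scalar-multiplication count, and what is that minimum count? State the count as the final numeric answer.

29900

(T₁ × (T₂ × T₃)): cost 29900.
((T₁ × T₂) × T₃): cost 31059.
Optimal: (T₁ × (T₂ × T₃)) with cost 29900.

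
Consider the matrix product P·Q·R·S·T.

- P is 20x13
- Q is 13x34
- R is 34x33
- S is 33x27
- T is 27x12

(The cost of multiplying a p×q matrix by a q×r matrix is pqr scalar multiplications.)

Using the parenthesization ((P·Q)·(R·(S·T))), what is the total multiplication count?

(P·Q): 20×13 by 13×34 → 20×34, cost 20·13·34 = 8840
(S·T): 33×27 by 27×12 → 33×12, cost 33·27·12 = 10692
(R·(S·T)): 34×33 by 33×12 → 34×12, cost 34·33·12 = 13464; cumulative 24156
((P·Q)·(R·(S·T))): 20×34 by 34×12 → 20×12, cost 20·34·12 = 8160; cumulative 41156
Total: 41156 scalar multiplications.

41156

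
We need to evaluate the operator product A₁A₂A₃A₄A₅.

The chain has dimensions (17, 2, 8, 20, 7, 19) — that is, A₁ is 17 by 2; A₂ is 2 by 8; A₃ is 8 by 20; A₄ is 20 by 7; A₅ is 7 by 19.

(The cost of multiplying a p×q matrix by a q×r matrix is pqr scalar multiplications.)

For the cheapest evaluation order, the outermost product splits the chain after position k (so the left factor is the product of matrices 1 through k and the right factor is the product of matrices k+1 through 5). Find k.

Adjacent pairs: A₁A₂ = 17·2·8 = 272; A₂A₃ = 2·8·20 = 320; A₃A₄ = 8·20·7 = 1120; A₄A₅ = 20·7·19 = 2660.
Length 3: A₁..A₃: k=1: 0+320+17·2·20=1000; k=2: 272+0+17·8·20=2992 → min 1000 | A₂..A₄: k=2: 0+1120+2·8·7=1232; k=3: 320+0+2·20·7=600 → min 600 | A₃..A₅: k=3: 0+2660+8·20·19=5700; k=4: 1120+0+8·7·19=2184 → min 2184.
Length 4: A₁..A₄: k=1: 0+600+17·2·7=838; k=2: 272+1120+17·8·7=2344; k=3: 1000+0+17·20·7=3380 → min 838 | A₂..A₅: k=2: 0+2184+2·8·19=2488; k=3: 320+2660+2·20·19=3740; k=4: 600+0+2·7·19=866 → min 866.
Top-level splits: k=1: (A₁..A₁)·(A₂..A₅) → 0+866+17·2·19 = 1512; k=2: (A₁..A₂)·(A₃..A₅) → 272+2184+17·8·19 = 5040; k=3: (A₁..A₃)·(A₄..A₅) → 1000+2660+17·20·19 = 10120; k=4: (A₁..A₄)·(A₅..A₅) → 838+0+17·7·19 = 3099.
Best split is after A₁, i.e. k = 1.

1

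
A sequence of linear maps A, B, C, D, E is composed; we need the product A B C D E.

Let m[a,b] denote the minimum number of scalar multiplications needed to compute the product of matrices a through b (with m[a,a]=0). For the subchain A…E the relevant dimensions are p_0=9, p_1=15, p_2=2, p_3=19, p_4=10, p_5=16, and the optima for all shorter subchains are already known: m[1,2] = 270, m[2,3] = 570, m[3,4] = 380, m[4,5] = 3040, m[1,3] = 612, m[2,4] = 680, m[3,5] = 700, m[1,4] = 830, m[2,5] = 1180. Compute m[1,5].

1258

m[1,5] = min over k∈[1,4] of m[1,k]+m[k+1,5]+p_{0}·p_k·p_{5}.
k=1: 0 + 1180 + 9·15·16 = 3340; k=2: 270 + 700 + 9·2·16 = 1258; k=3: 612 + 3040 + 9·19·16 = 6388; k=4: 830 + 0 + 9·10·16 = 2270.
Minimum: 1258 at k=2.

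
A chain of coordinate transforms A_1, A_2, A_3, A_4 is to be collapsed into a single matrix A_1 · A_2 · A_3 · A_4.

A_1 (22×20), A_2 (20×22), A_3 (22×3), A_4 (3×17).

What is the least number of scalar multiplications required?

Adjacent pairs: A_1A_2 = 22·20·22 = 9680; A_2A_3 = 20·22·3 = 1320; A_3A_4 = 22·3·17 = 1122.
Length 3: A_1..A_3: k=1: 0+1320+22·20·3=2640; k=2: 9680+0+22·22·3=11132 → min 2640 | A_2..A_4: k=2: 0+1122+20·22·17=8602; k=3: 1320+0+20·3·17=2340 → min 2340.
Length 4: A_1..A_4: k=1: 0+2340+22·20·17=9820; k=2: 9680+1122+22·22·17=19030; k=3: 2640+0+22·3·17=3762 → min 3762.
Optimal order: ((A_1 · (A_2 · A_3)) · A_4) with cost 3762.

3762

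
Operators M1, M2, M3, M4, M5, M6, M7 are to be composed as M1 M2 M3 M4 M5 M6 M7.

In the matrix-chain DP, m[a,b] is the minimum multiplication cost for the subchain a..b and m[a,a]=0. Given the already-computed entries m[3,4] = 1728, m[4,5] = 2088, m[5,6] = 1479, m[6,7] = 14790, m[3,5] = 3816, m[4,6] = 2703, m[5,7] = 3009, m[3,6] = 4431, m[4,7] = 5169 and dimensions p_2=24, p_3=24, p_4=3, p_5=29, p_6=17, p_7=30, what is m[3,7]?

6897

m[3,7] = min over k∈[3,6] of m[3,k]+m[k+1,7]+p_{2}·p_k·p_{7}.
k=3: 0 + 5169 + 24·24·30 = 22449; k=4: 1728 + 3009 + 24·3·30 = 6897; k=5: 3816 + 14790 + 24·29·30 = 39486; k=6: 4431 + 0 + 24·17·30 = 16671.
Minimum: 6897 at k=4.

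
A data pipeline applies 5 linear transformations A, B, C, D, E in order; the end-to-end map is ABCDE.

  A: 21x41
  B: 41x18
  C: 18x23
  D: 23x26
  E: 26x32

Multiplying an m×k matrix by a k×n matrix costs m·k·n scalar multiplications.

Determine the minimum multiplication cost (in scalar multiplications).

53334

Adjacent pairs: AB = 21·41·18 = 15498; BC = 41·18·23 = 16974; CD = 18·23·26 = 10764; DE = 23·26·32 = 19136.
Length 3: A..C: k=1: 0+16974+21·41·23=36777; k=2: 15498+0+21·18·23=24192 → min 24192 | B..D: k=2: 0+10764+41·18·26=29952; k=3: 16974+0+41·23·26=41492 → min 29952 | C..E: k=3: 0+19136+18·23·32=32384; k=4: 10764+0+18·26·32=25740 → min 25740.
Length 4: A..D: k=1: 0+29952+21·41·26=52338; k=2: 15498+10764+21·18·26=36090; k=3: 24192+0+21·23·26=36750 → min 36090 | B..E: k=2: 0+25740+41·18·32=49356; k=3: 16974+19136+41·23·32=66286; k=4: 29952+0+41·26·32=64064 → min 49356.
Length 5: A..E: k=1: 0+49356+21·41·32=76908; k=2: 15498+25740+21·18·32=53334; k=3: 24192+19136+21·23·32=58784; k=4: 36090+0+21·26·32=53562 → min 53334.
Optimal order: ((AB)((CD)E)) with cost 53334.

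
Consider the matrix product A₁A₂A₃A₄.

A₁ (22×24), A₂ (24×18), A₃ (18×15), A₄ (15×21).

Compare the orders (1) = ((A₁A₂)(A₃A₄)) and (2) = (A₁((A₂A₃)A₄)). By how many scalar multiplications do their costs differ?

Order (1) = ((A₁A₂)(A₃A₄)): (A₁A₂): 22×24 by 24×18 → 22×18, cost 22·24·18 = 9504; (A₃A₄): 18×15 by 15×21 → 18×21, cost 18·15·21 = 5670; ((A₁A₂)(A₃A₄)): 22×18 by 18×21 → 22×21, cost 22·18·21 = 8316; cumulative 23490. Total 23490.
Order (2) = (A₁((A₂A₃)A₄)): (A₂A₃): 24×18 by 18×15 → 24×15, cost 24·18·15 = 6480; ((A₂A₃)A₄): 24×15 by 15×21 → 24×21, cost 24·15·21 = 7560; cumulative 14040; (A₁((A₂A₃)A₄)): 22×24 by 24×21 → 22×21, cost 22·24·21 = 11088; cumulative 25128. Total 25128.
Difference: |23490 − 25128| = 1638.

1638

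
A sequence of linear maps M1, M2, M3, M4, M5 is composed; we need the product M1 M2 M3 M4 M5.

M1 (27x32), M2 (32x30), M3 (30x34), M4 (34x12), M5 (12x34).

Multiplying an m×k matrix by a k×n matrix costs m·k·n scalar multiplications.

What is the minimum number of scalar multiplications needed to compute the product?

45144

Adjacent pairs: M1M2 = 27·32·30 = 25920; M2M3 = 32·30·34 = 32640; M3M4 = 30·34·12 = 12240; M4M5 = 34·12·34 = 13872.
Length 3: M1..M3: k=1: 0+32640+27·32·34=62016; k=2: 25920+0+27·30·34=53460 → min 53460 | M2..M4: k=2: 0+12240+32·30·12=23760; k=3: 32640+0+32·34·12=45696 → min 23760 | M3..M5: k=3: 0+13872+30·34·34=48552; k=4: 12240+0+30·12·34=24480 → min 24480.
Length 4: M1..M4: k=1: 0+23760+27·32·12=34128; k=2: 25920+12240+27·30·12=47880; k=3: 53460+0+27·34·12=64476 → min 34128 | M2..M5: k=2: 0+24480+32·30·34=57120; k=3: 32640+13872+32·34·34=83504; k=4: 23760+0+32·12·34=36816 → min 36816.
Length 5: M1..M5: k=1: 0+36816+27·32·34=66192; k=2: 25920+24480+27·30·34=77940; k=3: 53460+13872+27·34·34=98544; k=4: 34128+0+27·12·34=45144 → min 45144.
Optimal order: ((M1 (M2 (M3 M4))) M5) with cost 45144.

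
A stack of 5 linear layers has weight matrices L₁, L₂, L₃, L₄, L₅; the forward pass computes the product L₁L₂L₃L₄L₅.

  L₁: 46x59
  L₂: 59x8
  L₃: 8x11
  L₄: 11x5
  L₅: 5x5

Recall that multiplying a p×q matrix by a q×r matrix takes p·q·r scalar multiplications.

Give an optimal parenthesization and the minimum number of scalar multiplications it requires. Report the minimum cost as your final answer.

16570

Adjacent pairs: L₁L₂ = 46·59·8 = 21712; L₂L₃ = 59·8·11 = 5192; L₃L₄ = 8·11·5 = 440; L₄L₅ = 11·5·5 = 275.
Length 3: L₁..L₃: k=1: 0+5192+46·59·11=35046; k=2: 21712+0+46·8·11=25760 → min 25760 | L₂..L₄: k=2: 0+440+59·8·5=2800; k=3: 5192+0+59·11·5=8437 → min 2800 | L₃..L₅: k=3: 0+275+8·11·5=715; k=4: 440+0+8·5·5=640 → min 640.
Length 4: L₁..L₄: k=1: 0+2800+46·59·5=16370; k=2: 21712+440+46·8·5=23992; k=3: 25760+0+46·11·5=28290 → min 16370 | L₂..L₅: k=2: 0+640+59·8·5=3000; k=3: 5192+275+59·11·5=8712; k=4: 2800+0+59·5·5=4275 → min 3000.
Length 5: L₁..L₅: k=1: 0+3000+46·59·5=16570; k=2: 21712+640+46·8·5=24192; k=3: 25760+275+46·11·5=28565; k=4: 16370+0+46·5·5=17520 → min 16570.
Optimal parenthesization: (L₁(L₂((L₃L₄)L₅))) with cost 16570.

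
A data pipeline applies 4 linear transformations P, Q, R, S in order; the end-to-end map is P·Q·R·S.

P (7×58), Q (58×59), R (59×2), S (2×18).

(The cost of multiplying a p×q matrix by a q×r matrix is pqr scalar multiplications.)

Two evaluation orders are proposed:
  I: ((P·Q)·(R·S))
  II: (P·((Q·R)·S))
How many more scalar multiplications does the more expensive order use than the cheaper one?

17272

Order I = ((P·Q)·(R·S)): (P·Q): 7×58 by 58×59 → 7×59, cost 7·58·59 = 23954; (R·S): 59×2 by 2×18 → 59×18, cost 59·2·18 = 2124; ((P·Q)·(R·S)): 7×59 by 59×18 → 7×18, cost 7·59·18 = 7434; cumulative 33512. Total 33512.
Order II = (P·((Q·R)·S)): (Q·R): 58×59 by 59×2 → 58×2, cost 58·59·2 = 6844; ((Q·R)·S): 58×2 by 2×18 → 58×18, cost 58·2·18 = 2088; cumulative 8932; (P·((Q·R)·S)): 7×58 by 58×18 → 7×18, cost 7·58·18 = 7308; cumulative 16240. Total 16240.
Difference: |33512 − 16240| = 17272.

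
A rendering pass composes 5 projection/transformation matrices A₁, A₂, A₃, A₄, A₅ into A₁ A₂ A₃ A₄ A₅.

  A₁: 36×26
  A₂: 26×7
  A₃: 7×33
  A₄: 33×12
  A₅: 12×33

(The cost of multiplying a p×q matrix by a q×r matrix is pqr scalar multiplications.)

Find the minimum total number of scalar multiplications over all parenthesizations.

Adjacent pairs: A₁A₂ = 36·26·7 = 6552; A₂A₃ = 26·7·33 = 6006; A₃A₄ = 7·33·12 = 2772; A₄A₅ = 33·12·33 = 13068.
Length 3: A₁..A₃: k=1: 0+6006+36·26·33=36894; k=2: 6552+0+36·7·33=14868 → min 14868 | A₂..A₄: k=2: 0+2772+26·7·12=4956; k=3: 6006+0+26·33·12=16302 → min 4956 | A₃..A₅: k=3: 0+13068+7·33·33=20691; k=4: 2772+0+7·12·33=5544 → min 5544.
Length 4: A₁..A₄: k=1: 0+4956+36·26·12=16188; k=2: 6552+2772+36·7·12=12348; k=3: 14868+0+36·33·12=29124 → min 12348 | A₂..A₅: k=2: 0+5544+26·7·33=11550; k=3: 6006+13068+26·33·33=47388; k=4: 4956+0+26·12·33=15252 → min 11550.
Length 5: A₁..A₅: k=1: 0+11550+36·26·33=42438; k=2: 6552+5544+36·7·33=20412; k=3: 14868+13068+36·33·33=67140; k=4: 12348+0+36·12·33=26604 → min 20412.
Optimal order: ((A₁ A₂) ((A₃ A₄) A₅)) with cost 20412.

20412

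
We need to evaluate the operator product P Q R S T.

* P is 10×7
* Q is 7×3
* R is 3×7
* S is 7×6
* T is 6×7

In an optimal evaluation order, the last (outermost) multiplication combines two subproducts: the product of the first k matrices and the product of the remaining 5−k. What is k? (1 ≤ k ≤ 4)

Adjacent pairs: PQ = 10·7·3 = 210; QR = 7·3·7 = 147; RS = 3·7·6 = 126; ST = 7·6·7 = 294.
Length 3: P..R: k=1: 0+147+10·7·7=637; k=2: 210+0+10·3·7=420 → min 420 | Q..S: k=2: 0+126+7·3·6=252; k=3: 147+0+7·7·6=441 → min 252 | R..T: k=3: 0+294+3·7·7=441; k=4: 126+0+3·6·7=252 → min 252.
Length 4: P..S: k=1: 0+252+10·7·6=672; k=2: 210+126+10·3·6=516; k=3: 420+0+10·7·6=840 → min 516 | Q..T: k=2: 0+252+7·3·7=399; k=3: 147+294+7·7·7=784; k=4: 252+0+7·6·7=546 → min 399.
Top-level splits: k=1: (P..P)·(Q..T) → 0+399+10·7·7 = 889; k=2: (P..Q)·(R..T) → 210+252+10·3·7 = 672; k=3: (P..R)·(S..T) → 420+294+10·7·7 = 1204; k=4: (P..S)·(T..T) → 516+0+10·6·7 = 936.
Best split is after Q, i.e. k = 2.

2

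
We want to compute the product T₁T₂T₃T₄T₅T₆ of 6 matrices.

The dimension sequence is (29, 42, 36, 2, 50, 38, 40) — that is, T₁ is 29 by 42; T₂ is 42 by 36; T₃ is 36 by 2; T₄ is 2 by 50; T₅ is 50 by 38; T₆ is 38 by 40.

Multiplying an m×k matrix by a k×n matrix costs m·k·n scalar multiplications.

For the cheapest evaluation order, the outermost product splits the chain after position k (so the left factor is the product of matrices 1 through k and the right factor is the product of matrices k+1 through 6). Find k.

3

Adjacent pairs: T₁T₂ = 29·42·36 = 43848; T₂T₃ = 42·36·2 = 3024; T₃T₄ = 36·2·50 = 3600; T₄T₅ = 2·50·38 = 3800; T₅T₆ = 50·38·40 = 76000.
Length 3: T₁..T₃: k=1: 0+3024+29·42·2=5460; k=2: 43848+0+29·36·2=45936 → min 5460 | T₂..T₄: k=2: 0+3600+42·36·50=79200; k=3: 3024+0+42·2·50=7224 → min 7224 | T₃..T₅: k=3: 0+3800+36·2·38=6536; k=4: 3600+0+36·50·38=72000 → min 6536 | T₄..T₆: k=4: 0+76000+2·50·40=80000; k=5: 3800+0+2·38·40=6840 → min 6840.
Length 4: T₁..T₄: k=1: 0+7224+29·42·50=68124; k=2: 43848+3600+29·36·50=99648; k=3: 5460+0+29·2·50=8360 → min 8360 | T₂..T₅: k=2: 0+6536+42·36·38=63992; k=3: 3024+3800+42·2·38=10016; k=4: 7224+0+42·50·38=87024 → min 10016 | T₃..T₆: k=3: 0+6840+36·2·40=9720; k=4: 3600+76000+36·50·40=151600; k=5: 6536+0+36·38·40=61256 → min 9720.
Length 5: T₁..T₅: k=1: 0+10016+29·42·38=56300; k=2: 43848+6536+29·36·38=90056; k=3: 5460+3800+29·2·38=11464; k=4: 8360+0+29·50·38=63460 → min 11464 | T₂..T₆: k=2: 0+9720+42·36·40=70200; k=3: 3024+6840+42·2·40=13224; k=4: 7224+76000+42·50·40=167224; k=5: 10016+0+42·38·40=73856 → min 13224.
Top-level splits: k=1: (T₁..T₁)·(T₂..T₆) → 0+13224+29·42·40 = 61944; k=2: (T₁..T₂)·(T₃..T₆) → 43848+9720+29·36·40 = 95328; k=3: (T₁..T₃)·(T₄..T₆) → 5460+6840+29·2·40 = 14620; k=4: (T₁..T₄)·(T₅..T₆) → 8360+76000+29·50·40 = 142360; k=5: (T₁..T₅)·(T₆..T₆) → 11464+0+29·38·40 = 55544.
Best split is after T₃, i.e. k = 3.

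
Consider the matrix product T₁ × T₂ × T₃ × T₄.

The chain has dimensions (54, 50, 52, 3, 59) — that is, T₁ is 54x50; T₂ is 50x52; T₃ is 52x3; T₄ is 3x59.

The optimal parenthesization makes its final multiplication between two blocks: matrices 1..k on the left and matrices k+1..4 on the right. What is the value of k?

3

Adjacent pairs: T₁T₂ = 54·50·52 = 140400; T₂T₃ = 50·52·3 = 7800; T₃T₄ = 52·3·59 = 9204.
Length 3: T₁..T₃: k=1: 0+7800+54·50·3=15900; k=2: 140400+0+54·52·3=148824 → min 15900 | T₂..T₄: k=2: 0+9204+50·52·59=162604; k=3: 7800+0+50·3·59=16650 → min 16650.
Top-level splits: k=1: (T₁..T₁)·(T₂..T₄) → 0+16650+54·50·59 = 175950; k=2: (T₁..T₂)·(T₃..T₄) → 140400+9204+54·52·59 = 315276; k=3: (T₁..T₃)·(T₄..T₄) → 15900+0+54·3·59 = 25458.
Best split is after T₃, i.e. k = 3.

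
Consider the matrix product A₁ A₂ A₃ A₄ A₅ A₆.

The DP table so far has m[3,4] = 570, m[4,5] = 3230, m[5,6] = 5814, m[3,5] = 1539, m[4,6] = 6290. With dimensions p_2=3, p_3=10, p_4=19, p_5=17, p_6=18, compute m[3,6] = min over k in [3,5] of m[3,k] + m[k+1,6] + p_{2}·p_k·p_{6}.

2457

m[3,6] = min over k∈[3,5] of m[3,k]+m[k+1,6]+p_{2}·p_k·p_{6}.
k=3: 0 + 6290 + 3·10·18 = 6830; k=4: 570 + 5814 + 3·19·18 = 7410; k=5: 1539 + 0 + 3·17·18 = 2457.
Minimum: 2457 at k=5.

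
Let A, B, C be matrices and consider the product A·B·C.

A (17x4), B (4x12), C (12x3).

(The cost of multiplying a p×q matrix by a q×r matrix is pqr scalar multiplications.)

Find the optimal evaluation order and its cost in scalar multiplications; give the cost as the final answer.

(A·(B·C)): cost 348.
((A·B)·C): cost 1428.
Optimal: (A·(B·C)) with cost 348.

348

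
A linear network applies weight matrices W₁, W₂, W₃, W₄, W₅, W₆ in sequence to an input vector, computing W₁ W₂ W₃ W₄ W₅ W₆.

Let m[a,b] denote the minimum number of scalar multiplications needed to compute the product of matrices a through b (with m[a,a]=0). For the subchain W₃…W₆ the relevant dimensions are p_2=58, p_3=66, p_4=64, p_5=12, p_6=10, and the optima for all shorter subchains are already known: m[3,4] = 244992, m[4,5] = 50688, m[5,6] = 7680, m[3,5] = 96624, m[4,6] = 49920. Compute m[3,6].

88200

m[3,6] = min over k∈[3,5] of m[3,k]+m[k+1,6]+p_{2}·p_k·p_{6}.
k=3: 0 + 49920 + 58·66·10 = 88200; k=4: 244992 + 7680 + 58·64·10 = 289792; k=5: 96624 + 0 + 58·12·10 = 103584.
Minimum: 88200 at k=3.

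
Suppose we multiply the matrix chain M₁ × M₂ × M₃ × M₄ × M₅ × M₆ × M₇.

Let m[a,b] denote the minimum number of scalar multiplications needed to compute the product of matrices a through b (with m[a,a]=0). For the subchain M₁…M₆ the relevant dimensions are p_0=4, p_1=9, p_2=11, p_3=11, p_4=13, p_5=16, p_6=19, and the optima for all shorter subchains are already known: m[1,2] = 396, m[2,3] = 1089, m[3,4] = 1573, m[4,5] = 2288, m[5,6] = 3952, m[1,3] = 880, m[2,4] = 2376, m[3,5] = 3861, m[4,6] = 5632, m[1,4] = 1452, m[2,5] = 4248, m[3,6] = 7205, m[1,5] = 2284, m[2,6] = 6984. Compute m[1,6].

m[1,6] = min over k∈[1,5] of m[1,k]+m[k+1,6]+p_{0}·p_k·p_{6}.
k=1: 0 + 6984 + 4·9·19 = 7668; k=2: 396 + 7205 + 4·11·19 = 8437; k=3: 880 + 5632 + 4·11·19 = 7348; k=4: 1452 + 3952 + 4·13·19 = 6392; k=5: 2284 + 0 + 4·16·19 = 3500.
Minimum: 3500 at k=5.

3500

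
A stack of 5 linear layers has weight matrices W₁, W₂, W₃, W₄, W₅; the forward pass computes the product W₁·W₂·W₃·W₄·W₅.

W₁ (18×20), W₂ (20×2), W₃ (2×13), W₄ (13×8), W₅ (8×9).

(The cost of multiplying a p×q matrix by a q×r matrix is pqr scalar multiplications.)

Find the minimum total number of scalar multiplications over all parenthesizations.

Adjacent pairs: W₁W₂ = 18·20·2 = 720; W₂W₃ = 20·2·13 = 520; W₃W₄ = 2·13·8 = 208; W₄W₅ = 13·8·9 = 936.
Length 3: W₁..W₃: k=1: 0+520+18·20·13=5200; k=2: 720+0+18·2·13=1188 → min 1188 | W₂..W₄: k=2: 0+208+20·2·8=528; k=3: 520+0+20·13·8=2600 → min 528 | W₃..W₅: k=3: 0+936+2·13·9=1170; k=4: 208+0+2·8·9=352 → min 352.
Length 4: W₁..W₄: k=1: 0+528+18·20·8=3408; k=2: 720+208+18·2·8=1216; k=3: 1188+0+18·13·8=3060 → min 1216 | W₂..W₅: k=2: 0+352+20·2·9=712; k=3: 520+936+20·13·9=3796; k=4: 528+0+20·8·9=1968 → min 712.
Length 5: W₁..W₅: k=1: 0+712+18·20·9=3952; k=2: 720+352+18·2·9=1396; k=3: 1188+936+18·13·9=4230; k=4: 1216+0+18·8·9=2512 → min 1396.
Optimal order: ((W₁·W₂)·((W₃·W₄)·W₅)) with cost 1396.

1396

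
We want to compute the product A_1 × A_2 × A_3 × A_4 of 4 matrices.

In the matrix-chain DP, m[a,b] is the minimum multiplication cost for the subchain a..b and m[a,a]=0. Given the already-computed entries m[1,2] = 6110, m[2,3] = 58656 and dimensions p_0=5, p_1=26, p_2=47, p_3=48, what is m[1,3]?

m[1,3] = min over k∈[1,2] of m[1,k]+m[k+1,3]+p_{0}·p_k·p_{3}.
k=1: 0 + 58656 + 5·26·48 = 64896; k=2: 6110 + 0 + 5·47·48 = 17390.
Minimum: 17390 at k=2.

17390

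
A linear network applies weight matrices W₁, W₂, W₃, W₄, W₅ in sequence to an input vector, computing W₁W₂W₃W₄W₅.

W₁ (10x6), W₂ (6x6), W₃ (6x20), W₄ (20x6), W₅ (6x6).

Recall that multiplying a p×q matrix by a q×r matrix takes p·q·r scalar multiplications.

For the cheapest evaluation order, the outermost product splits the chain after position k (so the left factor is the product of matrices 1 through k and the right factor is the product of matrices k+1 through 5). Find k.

1

Adjacent pairs: W₁W₂ = 10·6·6 = 360; W₂W₃ = 6·6·20 = 720; W₃W₄ = 6·20·6 = 720; W₄W₅ = 20·6·6 = 720.
Length 3: W₁..W₃: k=1: 0+720+10·6·20=1920; k=2: 360+0+10·6·20=1560 → min 1560 | W₂..W₄: k=2: 0+720+6·6·6=936; k=3: 720+0+6·20·6=1440 → min 936 | W₃..W₅: k=3: 0+720+6·20·6=1440; k=4: 720+0+6·6·6=936 → min 936.
Length 4: W₁..W₄: k=1: 0+936+10·6·6=1296; k=2: 360+720+10·6·6=1440; k=3: 1560+0+10·20·6=2760 → min 1296 | W₂..W₅: k=2: 0+936+6·6·6=1152; k=3: 720+720+6·20·6=2160; k=4: 936+0+6·6·6=1152 → min 1152.
Top-level splits: k=1: (W₁..W₁)·(W₂..W₅) → 0+1152+10·6·6 = 1512; k=2: (W₁..W₂)·(W₃..W₅) → 360+936+10·6·6 = 1656; k=3: (W₁..W₃)·(W₄..W₅) → 1560+720+10·20·6 = 3480; k=4: (W₁..W₄)·(W₅..W₅) → 1296+0+10·6·6 = 1656.
Best split is after W₁, i.e. k = 1.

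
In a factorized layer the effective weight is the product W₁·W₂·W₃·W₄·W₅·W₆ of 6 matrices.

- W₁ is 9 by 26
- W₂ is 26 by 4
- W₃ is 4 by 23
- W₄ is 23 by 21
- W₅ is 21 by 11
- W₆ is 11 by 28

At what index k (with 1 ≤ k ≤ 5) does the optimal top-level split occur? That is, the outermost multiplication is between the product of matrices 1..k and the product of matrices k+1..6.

2

Adjacent pairs: W₁W₂ = 9·26·4 = 936; W₂W₃ = 26·4·23 = 2392; W₃W₄ = 4·23·21 = 1932; W₄W₅ = 23·21·11 = 5313; W₅W₆ = 21·11·28 = 6468.
Length 3: W₁..W₃: k=1: 0+2392+9·26·23=7774; k=2: 936+0+9·4·23=1764 → min 1764 | W₂..W₄: k=2: 0+1932+26·4·21=4116; k=3: 2392+0+26·23·21=14950 → min 4116 | W₃..W₅: k=3: 0+5313+4·23·11=6325; k=4: 1932+0+4·21·11=2856 → min 2856 | W₄..W₆: k=4: 0+6468+23·21·28=19992; k=5: 5313+0+23·11·28=12397 → min 12397.
Length 4: W₁..W₄: k=1: 0+4116+9·26·21=9030; k=2: 936+1932+9·4·21=3624; k=3: 1764+0+9·23·21=6111 → min 3624 | W₂..W₅: k=2: 0+2856+26·4·11=4000; k=3: 2392+5313+26·23·11=14283; k=4: 4116+0+26·21·11=10122 → min 4000 | W₃..W₆: k=3: 0+12397+4·23·28=14973; k=4: 1932+6468+4·21·28=10752; k=5: 2856+0+4·11·28=4088 → min 4088.
Length 5: W₁..W₅: k=1: 0+4000+9·26·11=6574; k=2: 936+2856+9·4·11=4188; k=3: 1764+5313+9·23·11=9354; k=4: 3624+0+9·21·11=5703 → min 4188 | W₂..W₆: k=2: 0+4088+26·4·28=7000; k=3: 2392+12397+26·23·28=31533; k=4: 4116+6468+26·21·28=25872; k=5: 4000+0+26·11·28=12008 → min 7000.
Top-level splits: k=1: (W₁..W₁)·(W₂..W₆) → 0+7000+9·26·28 = 13552; k=2: (W₁..W₂)·(W₃..W₆) → 936+4088+9·4·28 = 6032; k=3: (W₁..W₃)·(W₄..W₆) → 1764+12397+9·23·28 = 19957; k=4: (W₁..W₄)·(W₅..W₆) → 3624+6468+9·21·28 = 15384; k=5: (W₁..W₅)·(W₆..W₆) → 4188+0+9·11·28 = 6960.
Best split is after W₂, i.e. k = 2.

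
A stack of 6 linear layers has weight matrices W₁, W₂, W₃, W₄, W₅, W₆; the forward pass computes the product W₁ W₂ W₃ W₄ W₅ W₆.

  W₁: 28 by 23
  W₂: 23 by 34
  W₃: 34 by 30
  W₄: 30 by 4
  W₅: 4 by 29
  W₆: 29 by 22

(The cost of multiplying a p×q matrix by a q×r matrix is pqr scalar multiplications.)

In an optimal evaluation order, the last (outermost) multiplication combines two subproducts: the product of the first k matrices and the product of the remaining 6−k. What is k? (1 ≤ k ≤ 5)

Adjacent pairs: W₁W₂ = 28·23·34 = 21896; W₂W₃ = 23·34·30 = 23460; W₃W₄ = 34·30·4 = 4080; W₄W₅ = 30·4·29 = 3480; W₅W₆ = 4·29·22 = 2552.
Length 3: W₁..W₃: k=1: 0+23460+28·23·30=42780; k=2: 21896+0+28·34·30=50456 → min 42780 | W₂..W₄: k=2: 0+4080+23·34·4=7208; k=3: 23460+0+23·30·4=26220 → min 7208 | W₃..W₅: k=3: 0+3480+34·30·29=33060; k=4: 4080+0+34·4·29=8024 → min 8024 | W₄..W₆: k=4: 0+2552+30·4·22=5192; k=5: 3480+0+30·29·22=22620 → min 5192.
Length 4: W₁..W₄: k=1: 0+7208+28·23·4=9784; k=2: 21896+4080+28·34·4=29784; k=3: 42780+0+28·30·4=46140 → min 9784 | W₂..W₅: k=2: 0+8024+23·34·29=30702; k=3: 23460+3480+23·30·29=46950; k=4: 7208+0+23·4·29=9876 → min 9876 | W₃..W₆: k=3: 0+5192+34·30·22=27632; k=4: 4080+2552+34·4·22=9624; k=5: 8024+0+34·29·22=29716 → min 9624.
Length 5: W₁..W₅: k=1: 0+9876+28·23·29=28552; k=2: 21896+8024+28·34·29=57528; k=3: 42780+3480+28·30·29=70620; k=4: 9784+0+28·4·29=13032 → min 13032 | W₂..W₆: k=2: 0+9624+23·34·22=26828; k=3: 23460+5192+23·30·22=43832; k=4: 7208+2552+23·4·22=11784; k=5: 9876+0+23·29·22=24550 → min 11784.
Top-level splits: k=1: (W₁..W₁)·(W₂..W₆) → 0+11784+28·23·22 = 25952; k=2: (W₁..W₂)·(W₃..W₆) → 21896+9624+28·34·22 = 52464; k=3: (W₁..W₃)·(W₄..W₆) → 42780+5192+28·30·22 = 66452; k=4: (W₁..W₄)·(W₅..W₆) → 9784+2552+28·4·22 = 14800; k=5: (W₁..W₅)·(W₆..W₆) → 13032+0+28·29·22 = 30896.
Best split is after W₄, i.e. k = 4.

4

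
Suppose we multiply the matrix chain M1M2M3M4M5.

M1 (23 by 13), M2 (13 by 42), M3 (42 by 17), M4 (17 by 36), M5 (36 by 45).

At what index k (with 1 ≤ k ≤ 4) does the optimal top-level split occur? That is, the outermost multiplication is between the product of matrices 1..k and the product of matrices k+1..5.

Adjacent pairs: M1M2 = 23·13·42 = 12558; M2M3 = 13·42·17 = 9282; M3M4 = 42·17·36 = 25704; M4M5 = 17·36·45 = 27540.
Length 3: M1..M3: k=1: 0+9282+23·13·17=14365; k=2: 12558+0+23·42·17=28980 → min 14365 | M2..M4: k=2: 0+25704+13·42·36=45360; k=3: 9282+0+13·17·36=17238 → min 17238 | M3..M5: k=3: 0+27540+42·17·45=59670; k=4: 25704+0+42·36·45=93744 → min 59670.
Length 4: M1..M4: k=1: 0+17238+23·13·36=28002; k=2: 12558+25704+23·42·36=73038; k=3: 14365+0+23·17·36=28441 → min 28002 | M2..M5: k=2: 0+59670+13·42·45=84240; k=3: 9282+27540+13·17·45=46767; k=4: 17238+0+13·36·45=38298 → min 38298.
Top-level splits: k=1: (M1..M1)·(M2..M5) → 0+38298+23·13·45 = 51753; k=2: (M1..M2)·(M3..M5) → 12558+59670+23·42·45 = 115698; k=3: (M1..M3)·(M4..M5) → 14365+27540+23·17·45 = 59500; k=4: (M1..M4)·(M5..M5) → 28002+0+23·36·45 = 65262.
Best split is after M1, i.e. k = 1.

1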